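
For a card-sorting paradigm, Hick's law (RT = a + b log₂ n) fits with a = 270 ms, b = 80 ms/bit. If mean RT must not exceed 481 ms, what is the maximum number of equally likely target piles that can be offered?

Information budget: (481 − 270)/80 = 2.6375 bits, so n ≤ 2^2.6375 = 6.223 → at most 6.

6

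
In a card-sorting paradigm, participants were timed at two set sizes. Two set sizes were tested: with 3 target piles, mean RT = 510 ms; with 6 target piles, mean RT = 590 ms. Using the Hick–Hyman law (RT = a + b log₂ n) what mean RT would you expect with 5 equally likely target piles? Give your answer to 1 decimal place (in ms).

569.0 ms

RT is linear in log₂ n, so two points fix the line:
  b = (590 − 510) / (log₂ 6 − log₂ 3) = 80 / (2.5850 − 1.5850) = 80.000 ms/bit
  a = 510 − 80.000 × 1.5850 = 383.203 ms
Then RT(5) = 383.203 + 80.000 × log₂ 5 = 383.203 + 80.000 × 2.3219 ≈ 568.957 ms.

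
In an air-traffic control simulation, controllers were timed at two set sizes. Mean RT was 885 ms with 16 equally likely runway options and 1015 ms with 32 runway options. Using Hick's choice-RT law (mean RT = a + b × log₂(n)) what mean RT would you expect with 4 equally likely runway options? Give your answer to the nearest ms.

625 ms

Fit slope and intercept:
  b = (1015 − 885) / (log₂ 32 − log₂ 16) = 130 / (5 − 4) = 130 ms/bit
  a = 885 − 130 × 4 = 365 ms
Then RT(4) = 365 + 130 × log₂ 4 = 365 + 130 × 2 ≈ 625.000 ms.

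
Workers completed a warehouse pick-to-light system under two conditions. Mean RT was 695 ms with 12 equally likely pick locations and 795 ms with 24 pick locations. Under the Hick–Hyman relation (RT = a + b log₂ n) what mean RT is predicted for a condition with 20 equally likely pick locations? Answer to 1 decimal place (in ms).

768.7 ms

RT is linear in log₂ n, so two points fix the line:
  b = (795 − 695) / (log₂ 24 − log₂ 12) = 100 / (4.5850 − 3.5850) = 100.000 ms/bit
  a = 695 − 100.000 × 3.5850 = 336.504 ms
Then RT(20) = 336.504 + 100.000 × log₂ 20 = 336.504 + 100.000 × 4.3219 ≈ 768.697 ms.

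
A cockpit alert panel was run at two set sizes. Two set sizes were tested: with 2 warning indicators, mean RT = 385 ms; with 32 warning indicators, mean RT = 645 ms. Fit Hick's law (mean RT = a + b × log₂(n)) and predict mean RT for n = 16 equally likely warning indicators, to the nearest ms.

RT is linear in log₂ n, so two points fix the line:
  b = (645 − 385) / (log₂ 32 − log₂ 2) = 260 / (5 − 1) = 65 ms/bit
  a = 385 − 65 × 1 = 320 ms
Then RT(16) = 320 + 65 × log₂ 16 = 320 + 65 × 4 ≈ 580.000 ms.

580 ms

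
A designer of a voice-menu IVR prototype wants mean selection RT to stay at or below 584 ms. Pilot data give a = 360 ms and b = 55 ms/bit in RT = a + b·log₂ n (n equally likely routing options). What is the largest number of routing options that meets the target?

Set 360 + 55·log₂ n ≤ 584 → log₂ n ≤ (584 − 360)/55 = 4.0727.
So n ≤ 2^4.0727 = 16.827; the largest integer n is 16.

16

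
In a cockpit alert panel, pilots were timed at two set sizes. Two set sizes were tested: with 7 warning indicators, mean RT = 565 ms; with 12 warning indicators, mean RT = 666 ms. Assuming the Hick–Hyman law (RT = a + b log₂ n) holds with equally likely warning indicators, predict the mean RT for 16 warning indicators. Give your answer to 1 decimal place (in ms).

RT is linear in log₂ n, so two points fix the line:
  b = (666 − 565) / (log₂ 12 − log₂ 7) = 101 / (3.5850 − 2.8074) = 129.886 ms/bit
  a = 565 − 129.886 × 2.8074 = 200.365 ms
Then RT(16) = 200.365 + 129.886 × log₂ 16 = 200.365 + 129.886 × 4 ≈ 719.907 ms.

719.9 ms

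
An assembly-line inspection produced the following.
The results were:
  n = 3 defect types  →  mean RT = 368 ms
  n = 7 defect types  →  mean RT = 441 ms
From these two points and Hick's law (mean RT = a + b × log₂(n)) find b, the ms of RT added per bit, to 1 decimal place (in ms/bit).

The slope on a log₂ axis is (441 − 368) / (2.8074 − 1.5850) = 59.719 ms/bit.

59.7 ms/bit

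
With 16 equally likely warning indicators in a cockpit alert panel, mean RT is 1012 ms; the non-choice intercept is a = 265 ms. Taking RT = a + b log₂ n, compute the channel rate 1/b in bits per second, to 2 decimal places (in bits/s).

5.35 bits/s

b = (1012 − 265)/log₂ 16 = 747/4 = 186.750 ms per bit = 0.18675 s/bit; the reciprocal is 5.355 bits/s.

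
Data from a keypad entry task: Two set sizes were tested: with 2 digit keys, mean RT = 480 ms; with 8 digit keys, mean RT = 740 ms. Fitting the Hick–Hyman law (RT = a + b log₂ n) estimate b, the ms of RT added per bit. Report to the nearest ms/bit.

130 ms/bit

Slope: b = (740 − 480) / (log₂ 8 − log₂ 2) = 260/2.0000 = 130 ms/bit.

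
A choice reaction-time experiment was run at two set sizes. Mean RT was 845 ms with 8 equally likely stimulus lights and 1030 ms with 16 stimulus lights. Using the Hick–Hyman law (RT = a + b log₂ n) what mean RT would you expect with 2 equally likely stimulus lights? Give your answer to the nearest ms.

Fit slope and intercept:
  b = (1030 − 845) / (log₂ 16 − log₂ 8) = 185 / (4 − 3) = 185 ms/bit
  a = 845 − 185 × 3 = 290 ms
Then RT(2) = 290 + 185 × log₂ 2 = 290 + 185 × 1 ≈ 475.000 ms.

475 ms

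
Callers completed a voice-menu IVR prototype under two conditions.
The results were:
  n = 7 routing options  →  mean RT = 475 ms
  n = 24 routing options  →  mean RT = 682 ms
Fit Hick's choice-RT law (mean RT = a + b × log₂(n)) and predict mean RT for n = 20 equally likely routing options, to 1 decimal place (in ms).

651.4 ms

Solve the two-equation system in a and b:
  b = (682 − 475) / (log₂ 24 − log₂ 7) = 207 / (4.5850 − 2.8074) = 116.449 ms/bit
  a = 475 − 116.449 × 2.8074 = 148.087 ms
Then RT(20) = 148.087 + 116.449 × log₂ 20 = 148.087 + 116.449 × 4.3219 ≈ 651.370 ms.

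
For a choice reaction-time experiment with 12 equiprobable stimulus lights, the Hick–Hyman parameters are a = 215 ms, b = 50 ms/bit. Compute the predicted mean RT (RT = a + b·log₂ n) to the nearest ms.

394 ms

log₂(12) = 3.5850 bits, so RT = 215 + 50 × 3.5850 ≈ 394.248 ms.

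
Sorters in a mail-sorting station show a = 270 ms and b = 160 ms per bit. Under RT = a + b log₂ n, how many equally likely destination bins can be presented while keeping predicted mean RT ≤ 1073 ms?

Set 270 + 160·log₂ n ≤ 1073 → log₂ n ≤ (1073 − 270)/160 = 5.0187.
So n ≤ 2^5.0187 = 32.419; the largest integer n is 32.

32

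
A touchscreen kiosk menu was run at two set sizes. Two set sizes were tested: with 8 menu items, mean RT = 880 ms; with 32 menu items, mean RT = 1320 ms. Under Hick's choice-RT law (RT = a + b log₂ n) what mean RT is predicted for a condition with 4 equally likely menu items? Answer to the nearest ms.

With log₂ n on the abscissa the relation is linear; from the two conditions:
  b = (1320 − 880) / (log₂ 32 − log₂ 8) = 440 / (5 − 3) = 220 ms/bit
  a = 880 − 220 × 3 = 220 ms
Then RT(4) = 220 + 220 × log₂ 4 = 220 + 220 × 2 ≈ 660.000 ms.

660 ms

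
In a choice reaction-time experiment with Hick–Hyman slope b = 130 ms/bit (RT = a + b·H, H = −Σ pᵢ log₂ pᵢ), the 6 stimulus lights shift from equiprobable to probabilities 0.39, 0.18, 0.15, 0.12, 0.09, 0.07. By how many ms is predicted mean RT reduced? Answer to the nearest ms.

The RT saving is b·ΔH. Equiprobable H₀ = log₂(6) = 2.5850 bits; with the given probabilities H = 2.3339 bits.
b·(H₀ − H) = 130 × (2.5850 − 2.3339) = 32.63 ms.

33 ms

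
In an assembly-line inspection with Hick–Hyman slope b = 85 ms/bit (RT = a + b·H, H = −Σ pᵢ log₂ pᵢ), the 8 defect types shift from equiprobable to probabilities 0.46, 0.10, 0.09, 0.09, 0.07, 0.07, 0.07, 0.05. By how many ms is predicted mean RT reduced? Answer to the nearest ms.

43 ms

The RT saving is b·ΔH. Equiprobable H₀ = log₂(8) = 3.0000 bits; with the given probabilities H = 2.4946 bits.
b·(H₀ − H) = 85 × (3.0000 − 2.4946) = 42.96 ms.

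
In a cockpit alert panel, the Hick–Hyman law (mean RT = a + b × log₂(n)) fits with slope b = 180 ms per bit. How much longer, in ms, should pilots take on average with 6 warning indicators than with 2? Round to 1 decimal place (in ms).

285.3 ms

ΔRT = (a + b log₂ n₂) − (a + b log₂ n₁) = b·(log₂ n₂ − log₂ n₁).
log₂(6) − log₂(2) = 2.5850 − 1 = 1.5850.
ΔRT = 180 × 1.5850 = 285.293 ms.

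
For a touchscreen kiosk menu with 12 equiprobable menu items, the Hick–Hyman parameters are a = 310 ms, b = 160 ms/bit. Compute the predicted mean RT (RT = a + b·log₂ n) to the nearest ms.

884 ms

log₂(12) = 3.5850 bits, so RT = 310 + 160 × 3.5850 ≈ 883.594 ms.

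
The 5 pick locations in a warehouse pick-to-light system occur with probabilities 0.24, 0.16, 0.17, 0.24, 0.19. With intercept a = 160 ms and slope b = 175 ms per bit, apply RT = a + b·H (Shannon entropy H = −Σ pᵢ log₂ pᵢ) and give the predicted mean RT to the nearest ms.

Entropy contributions −pᵢ log₂ pᵢ: 0.4941, 0.4230, 0.4346, 0.4941, 0.4552; sum H = 2.3011 bits.
RT = a + bH = 160 + 175·2.3011 = 562.69 ms.

563 ms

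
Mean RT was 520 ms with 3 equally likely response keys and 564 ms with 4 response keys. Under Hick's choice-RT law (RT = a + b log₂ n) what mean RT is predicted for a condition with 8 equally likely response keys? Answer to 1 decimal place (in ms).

Fit slope and intercept:
  b = (564 − 520) / (log₂ 4 − log₂ 3) = 44 / (2 − 1.5850) = 106.015 ms/bit
  a = 520 − 106.015 × 1.5850 = 351.971 ms
Then RT(8) = 351.971 + 106.015 × log₂ 8 = 351.971 + 106.015 × 3 ≈ 670.015 ms.

670.0 ms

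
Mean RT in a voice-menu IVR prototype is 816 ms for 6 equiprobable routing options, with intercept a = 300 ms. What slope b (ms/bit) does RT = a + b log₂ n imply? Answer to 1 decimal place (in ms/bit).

199.6 ms/bit

6 alternatives carry log₂ 6 = 2.5850 bits; the choice cost is 816 − 300 = 516 ms, so b = 516/2.5850 = 199.616 ms/bit.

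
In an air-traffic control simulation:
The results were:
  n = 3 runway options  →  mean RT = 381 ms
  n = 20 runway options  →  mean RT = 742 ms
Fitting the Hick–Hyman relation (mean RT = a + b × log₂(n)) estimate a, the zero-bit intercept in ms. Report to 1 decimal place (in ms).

Slope: b = (742 − 381) / (log₂ 20 − log₂ 3) = 361/2.7370 = 131.898 ms/bit.
a = RT₁ − b·log₂ n₁ = 381 − 131.898 × 1.5850 = 171.947 ms.

171.9 ms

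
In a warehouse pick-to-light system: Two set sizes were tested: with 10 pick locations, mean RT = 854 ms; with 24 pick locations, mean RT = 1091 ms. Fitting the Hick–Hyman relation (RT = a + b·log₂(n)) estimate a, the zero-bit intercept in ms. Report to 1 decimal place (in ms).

230.7 ms

The slope on a log₂ axis is (1091 − 854) / (4.5850 − 3.3219) = 187.643 ms/bit.
Intercept: a = 854 − 187.643·log₂(10) = 230.662 ms.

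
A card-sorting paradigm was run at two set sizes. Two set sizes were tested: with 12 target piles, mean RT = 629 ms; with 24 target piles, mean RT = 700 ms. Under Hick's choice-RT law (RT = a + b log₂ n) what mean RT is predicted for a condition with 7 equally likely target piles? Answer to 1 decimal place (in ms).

573.8 ms

RT is linear in log₂ n, so two points fix the line:
  b = (700 − 629) / (log₂ 24 − log₂ 12) = 71 / (4.5850 − 3.5850) = 71.000 ms/bit
  a = 629 − 71.000 × 3.5850 = 374.468 ms
Then RT(7) = 374.468 + 71.000 × log₂ 7 = 374.468 + 71.000 × 2.8074 ≈ 573.790 ms.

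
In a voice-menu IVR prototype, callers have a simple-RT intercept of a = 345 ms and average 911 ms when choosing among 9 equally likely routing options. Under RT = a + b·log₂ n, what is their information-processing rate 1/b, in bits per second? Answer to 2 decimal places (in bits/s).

5.60 bits/s

Choice component = 911 − 345 = 566 ms over log₂(9) = 3.1699 bits.
b = 566 / 3.1699 = 178.553 ms/bit, so 1/b = 5.601 bits/s.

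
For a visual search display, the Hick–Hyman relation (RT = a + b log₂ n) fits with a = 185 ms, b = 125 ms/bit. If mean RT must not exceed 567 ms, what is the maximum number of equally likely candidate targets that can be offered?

Information budget: (567 − 185)/125 = 3.0560 bits, so n ≤ 2^3.0560 = 8.317 → at most 8.

8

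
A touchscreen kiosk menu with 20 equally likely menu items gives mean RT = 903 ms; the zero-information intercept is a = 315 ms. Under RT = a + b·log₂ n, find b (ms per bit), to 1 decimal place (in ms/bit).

136.1 ms/bit

b = (903 − 315) / log₂(20) = 588 / 4.3219 = 136.050 ms/bit.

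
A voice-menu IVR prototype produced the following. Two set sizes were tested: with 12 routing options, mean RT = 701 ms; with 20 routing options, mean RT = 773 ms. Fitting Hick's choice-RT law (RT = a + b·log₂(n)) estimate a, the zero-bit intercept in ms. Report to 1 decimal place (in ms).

The slope on a log₂ axis is (773 − 701) / (4.3219 − 3.5850) = 97.698 ms/bit.
Intercept: a = 701 − 97.698·log₂(12) = 350.757 ms.

350.8 ms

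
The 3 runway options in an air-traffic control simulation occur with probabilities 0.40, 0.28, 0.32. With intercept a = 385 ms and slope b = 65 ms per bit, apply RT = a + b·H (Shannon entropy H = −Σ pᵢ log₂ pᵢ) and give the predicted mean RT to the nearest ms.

H = 0.40·log₂(1/0.40) + 0.28·log₂(1/0.28) + 0.32·log₂(1/0.32) = 1.5690 bits.
RT = 385 + 65 × 1.5690 = 486.99 ms.

487 ms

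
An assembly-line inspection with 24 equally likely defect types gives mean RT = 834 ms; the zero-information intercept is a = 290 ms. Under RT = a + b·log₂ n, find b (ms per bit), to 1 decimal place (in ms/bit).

log₂(24) = 4.5850 bits.
b = (RT − a)/log₂ n = (834 − 290) / 4.5850 = 118.649 ms/bit.

118.6 ms/bit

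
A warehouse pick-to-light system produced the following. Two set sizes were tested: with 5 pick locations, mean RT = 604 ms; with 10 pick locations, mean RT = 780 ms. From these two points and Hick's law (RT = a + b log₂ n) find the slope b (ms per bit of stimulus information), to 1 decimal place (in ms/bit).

b = (RT₂ − RT₁)/(log₂ n₂ − log₂ n₁) = (780 − 604)/(3.3219 − 2.3219) = 176.000 ms/bit.

176.0 ms/bit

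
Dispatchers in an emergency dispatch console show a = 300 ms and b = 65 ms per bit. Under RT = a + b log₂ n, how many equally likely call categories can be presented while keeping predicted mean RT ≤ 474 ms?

6

65·log₂ n ≤ 474 − 300 = 174, giving log₂ n ≤ 2.6769 and n ≤ 6.395. The largest whole number is 6.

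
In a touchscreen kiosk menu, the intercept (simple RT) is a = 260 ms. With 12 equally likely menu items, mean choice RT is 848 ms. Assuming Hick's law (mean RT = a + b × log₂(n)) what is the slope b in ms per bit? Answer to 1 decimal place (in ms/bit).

12 alternatives carry log₂ 12 = 3.5850 bits; the choice cost is 848 − 260 = 588 ms, so b = 588/3.5850 = 164.018 ms/bit.

164.0 ms/bit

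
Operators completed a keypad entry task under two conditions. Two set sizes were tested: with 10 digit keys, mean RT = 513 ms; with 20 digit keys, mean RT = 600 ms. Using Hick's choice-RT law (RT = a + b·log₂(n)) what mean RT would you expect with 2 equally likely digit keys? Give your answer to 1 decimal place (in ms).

311.0 ms

With log₂ n on the abscissa the relation is linear; from the two conditions:
  b = (600 − 513) / (log₂ 20 − log₂ 10) = 87 / (4.3219 − 3.3219) = 87.000 ms/bit
  a = 513 − 87.000 × 3.3219 = 223.992 ms
Then RT(2) = 223.992 + 87.000 × log₂ 2 = 223.992 + 87.000 × 1 ≈ 310.992 ms.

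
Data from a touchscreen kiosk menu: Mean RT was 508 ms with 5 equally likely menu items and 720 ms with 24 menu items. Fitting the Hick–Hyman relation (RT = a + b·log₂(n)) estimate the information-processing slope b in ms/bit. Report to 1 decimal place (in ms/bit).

The slope on a log₂ axis is (720 − 508) / (4.5850 − 2.3219) = 93.680 ms/bit.

93.7 ms/bit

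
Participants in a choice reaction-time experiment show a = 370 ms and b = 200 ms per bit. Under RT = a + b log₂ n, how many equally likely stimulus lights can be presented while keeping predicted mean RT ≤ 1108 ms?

12

200·log₂ n ≤ 1108 − 370 = 738, giving log₂ n ≤ 3.6900 and n ≤ 12.906. The largest whole number is 12.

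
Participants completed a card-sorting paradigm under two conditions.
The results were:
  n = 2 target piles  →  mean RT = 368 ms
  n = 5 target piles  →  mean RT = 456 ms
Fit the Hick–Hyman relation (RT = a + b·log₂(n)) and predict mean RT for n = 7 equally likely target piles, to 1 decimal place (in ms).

488.3 ms

Solve the two-equation system in a and b:
  b = (456 − 368) / (log₂ 5 − log₂ 2) = 88 / (2.3219 − 1) = 66.569 ms/bit
  a = 368 − 66.569 × 1 = 301.431 ms
Then RT(7) = 301.431 + 66.569 × log₂ 7 = 301.431 + 66.569 × 2.8074 ≈ 488.315 ms.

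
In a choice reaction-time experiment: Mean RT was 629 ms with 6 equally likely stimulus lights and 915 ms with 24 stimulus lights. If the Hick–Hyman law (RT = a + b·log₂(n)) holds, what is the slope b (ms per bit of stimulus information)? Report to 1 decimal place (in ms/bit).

Slope: b = (915 − 629) / (log₂ 24 − log₂ 6) = 286/2.0000 = 143.000 ms/bit.

143.0 ms/bit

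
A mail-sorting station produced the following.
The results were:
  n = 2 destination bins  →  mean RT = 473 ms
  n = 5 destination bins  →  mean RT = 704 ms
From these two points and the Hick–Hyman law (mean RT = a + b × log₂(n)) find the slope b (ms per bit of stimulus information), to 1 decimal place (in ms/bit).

Slope: b = (704 − 473) / (log₂ 5 − log₂ 2) = 231/1.3219 = 174.745 ms/bit.

174.7 ms/bit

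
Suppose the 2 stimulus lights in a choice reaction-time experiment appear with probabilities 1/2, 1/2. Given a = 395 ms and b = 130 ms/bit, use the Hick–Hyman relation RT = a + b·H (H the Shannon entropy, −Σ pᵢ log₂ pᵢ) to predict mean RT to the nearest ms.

525 ms

H = −Σ pᵢ log₂ pᵢ = 0.5·1 + 0.5·1 = 1.000 bits.
RT = 395 + 130 × 1.000 = 525.00 ms.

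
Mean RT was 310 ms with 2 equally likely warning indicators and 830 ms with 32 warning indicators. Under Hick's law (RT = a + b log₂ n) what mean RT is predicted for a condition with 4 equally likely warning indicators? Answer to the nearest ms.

440 ms

RT is linear in log₂ n, so two points fix the line:
  b = (830 − 310) / (log₂ 32 − log₂ 2) = 520 / (5 − 1) = 130 ms/bit
  a = 310 − 130 × 1 = 180 ms
Then RT(4) = 180 + 130 × log₂ 4 = 180 + 130 × 2 ≈ 440.000 ms.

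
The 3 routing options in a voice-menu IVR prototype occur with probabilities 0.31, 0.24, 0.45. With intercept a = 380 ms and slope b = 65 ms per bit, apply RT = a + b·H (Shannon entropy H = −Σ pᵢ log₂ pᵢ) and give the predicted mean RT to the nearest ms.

Entropy contributions −pᵢ log₂ pᵢ: 0.5238, 0.4941, 0.5184; sum H = 1.5363 bits.
RT = a + bH = 380 + 65·1.5363 = 479.86 ms.

480 ms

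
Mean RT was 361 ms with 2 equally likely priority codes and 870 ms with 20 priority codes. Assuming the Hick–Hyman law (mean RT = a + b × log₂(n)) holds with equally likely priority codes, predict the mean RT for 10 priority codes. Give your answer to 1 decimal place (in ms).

RT is linear in log₂ n, so two points fix the line:
  b = (870 − 361) / (log₂ 20 − log₂ 2) = 509 / (4.3219 − 1) = 153.224 ms/bit
  a = 361 − 153.224 × 1 = 207.776 ms
Then RT(10) = 207.776 + 153.224 × log₂ 10 = 207.776 + 153.224 × 3.3219 ≈ 716.776 ms.

716.8 ms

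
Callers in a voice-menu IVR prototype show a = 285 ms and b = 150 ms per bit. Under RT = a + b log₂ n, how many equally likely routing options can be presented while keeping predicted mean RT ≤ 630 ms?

Set 285 + 150·log₂ n ≤ 630 → log₂ n ≤ (630 − 285)/150 = 2.3000.
So n ≤ 2^2.3000 = 4.925; the largest integer n is 4.

4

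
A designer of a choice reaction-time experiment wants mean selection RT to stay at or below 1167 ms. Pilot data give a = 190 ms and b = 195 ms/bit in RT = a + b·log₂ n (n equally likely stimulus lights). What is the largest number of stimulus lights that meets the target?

195·log₂ n ≤ 1167 − 190 = 977, giving log₂ n ≤ 5.0103 and n ≤ 32.228. The largest whole number is 32.

32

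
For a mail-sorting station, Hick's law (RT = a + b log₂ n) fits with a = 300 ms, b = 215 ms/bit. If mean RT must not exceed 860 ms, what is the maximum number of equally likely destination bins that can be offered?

6

215·log₂ n ≤ 860 − 300 = 560, giving log₂ n ≤ 2.6047 and n ≤ 6.082. The largest whole number is 6.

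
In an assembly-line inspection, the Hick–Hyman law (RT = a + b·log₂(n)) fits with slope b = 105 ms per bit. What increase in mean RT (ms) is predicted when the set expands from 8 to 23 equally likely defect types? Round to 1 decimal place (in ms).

Only the slope matters, since a is common to both: ΔRT = b·log₂(n₂/n₁).
log₂(23) − log₂(8) = 4.5236 − 3 = 1.5236.
ΔRT = 105 × 1.5236 = 159.974 ms.

160.0 ms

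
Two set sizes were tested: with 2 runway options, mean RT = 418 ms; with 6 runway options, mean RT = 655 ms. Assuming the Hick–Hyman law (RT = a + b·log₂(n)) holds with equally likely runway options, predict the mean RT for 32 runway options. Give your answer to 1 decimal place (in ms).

1016.1 ms

Fit slope and intercept:
  b = (655 − 418) / (log₂ 6 − log₂ 2) = 237 / (2.5850 − 1) = 149.530 ms/bit
  a = 418 − 149.530 × 1 = 268.470 ms
Then RT(32) = 268.470 + 149.530 × log₂ 32 = 268.470 + 149.530 × 5 ≈ 1016.121 ms.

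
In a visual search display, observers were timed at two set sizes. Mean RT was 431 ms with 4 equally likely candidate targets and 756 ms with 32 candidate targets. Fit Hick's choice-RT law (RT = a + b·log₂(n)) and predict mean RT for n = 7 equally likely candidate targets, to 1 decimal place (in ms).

518.5 ms

RT is linear in log₂ n, so two points fix the line:
  b = (756 − 431) / (log₂ 32 − log₂ 4) = 325 / (5 − 2) = 108.333 ms/bit
  a = 431 − 108.333 × 2 = 214.333 ms
Then RT(7) = 214.333 + 108.333 × log₂ 7 = 214.333 + 108.333 × 2.8074 ≈ 518.463 ms.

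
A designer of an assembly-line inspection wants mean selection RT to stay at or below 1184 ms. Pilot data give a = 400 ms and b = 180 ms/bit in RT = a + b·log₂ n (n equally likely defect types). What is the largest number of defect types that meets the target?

Set 400 + 180·log₂ n ≤ 1184 → log₂ n ≤ (1184 − 400)/180 = 4.3556.
So n ≤ 2^4.3556 = 20.472; the largest integer n is 20.

20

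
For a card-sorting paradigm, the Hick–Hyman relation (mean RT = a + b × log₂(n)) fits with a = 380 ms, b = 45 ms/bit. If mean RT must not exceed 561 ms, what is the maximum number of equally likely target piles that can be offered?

Set 380 + 45·log₂ n ≤ 561 → log₂ n ≤ (561 − 380)/45 = 4.0222.
So n ≤ 2^4.0222 = 16.248; the largest integer n is 16.

16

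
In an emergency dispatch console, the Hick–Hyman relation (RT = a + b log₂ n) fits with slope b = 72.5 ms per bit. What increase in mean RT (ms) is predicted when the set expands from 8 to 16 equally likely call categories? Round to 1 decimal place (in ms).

The intercept a cancels: ΔRT = b·(log₂ n₂ − log₂ n₁) = b·log₂(n₂/n₁).
log₂(16) − log₂(8) = log₂(16/8) = log₂(2) = 1.
ΔRT = 72.5 × 1.0000 = 72.500 ms.

72.5 ms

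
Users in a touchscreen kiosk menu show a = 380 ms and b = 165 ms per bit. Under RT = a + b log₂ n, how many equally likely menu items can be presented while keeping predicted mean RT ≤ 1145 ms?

Information budget: (1145 − 380)/165 = 4.6364 bits, so n ≤ 2^4.6364 = 24.871 → at most 24.

24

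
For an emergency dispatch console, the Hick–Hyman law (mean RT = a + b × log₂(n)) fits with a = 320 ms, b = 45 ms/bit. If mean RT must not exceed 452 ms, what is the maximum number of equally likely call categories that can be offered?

7

Information budget: (452 − 320)/45 = 2.9333 bits, so n ≤ 2^2.9333 = 7.639 → at most 7.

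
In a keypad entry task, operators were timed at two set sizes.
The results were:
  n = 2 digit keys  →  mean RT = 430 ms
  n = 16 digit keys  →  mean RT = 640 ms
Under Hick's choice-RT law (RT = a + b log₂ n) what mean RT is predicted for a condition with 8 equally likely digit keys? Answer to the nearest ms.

570 ms

With log₂ n on the abscissa the relation is linear; from the two conditions:
  b = (640 − 430) / (log₂ 16 − log₂ 2) = 210 / (4 − 1) = 70 ms/bit
  a = 430 − 70 × 1 = 360 ms
Then RT(8) = 360 + 70 × log₂ 8 = 360 + 70 × 3 ≈ 570.000 ms.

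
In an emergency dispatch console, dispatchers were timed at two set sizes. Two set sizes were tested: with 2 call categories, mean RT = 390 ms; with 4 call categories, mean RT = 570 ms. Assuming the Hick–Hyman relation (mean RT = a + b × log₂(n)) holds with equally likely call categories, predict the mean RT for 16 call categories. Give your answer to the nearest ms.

930 ms

RT is linear in log₂ n, so two points fix the line:
  b = (570 − 390) / (log₂ 4 − log₂ 2) = 180 / (2 − 1) = 180 ms/bit
  a = 390 − 180 × 1 = 210 ms
Then RT(16) = 210 + 180 × log₂ 16 = 210 + 180 × 4 ≈ 930.000 ms.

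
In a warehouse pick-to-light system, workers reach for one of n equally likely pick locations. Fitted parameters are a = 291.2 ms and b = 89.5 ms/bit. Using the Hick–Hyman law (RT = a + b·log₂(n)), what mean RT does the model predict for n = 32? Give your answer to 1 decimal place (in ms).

log₂(32) = 5 bits, so RT = 291.2 + 89.5 × 5 ≈ 738.700 ms.

738.7 ms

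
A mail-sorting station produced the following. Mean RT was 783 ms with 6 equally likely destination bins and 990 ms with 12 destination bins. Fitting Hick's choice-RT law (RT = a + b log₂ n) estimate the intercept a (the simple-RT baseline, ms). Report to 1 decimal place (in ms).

The slope on a log₂ axis is (990 − 783) / (3.5850 − 2.5850) = 207.000 ms/bit.
Intercept: a = 783 − 207.000·log₂(6) = 247.913 ms.

247.9 ms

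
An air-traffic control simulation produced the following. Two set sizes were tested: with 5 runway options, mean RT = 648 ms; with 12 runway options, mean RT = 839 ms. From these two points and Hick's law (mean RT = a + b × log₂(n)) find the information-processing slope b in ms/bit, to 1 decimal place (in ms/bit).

151.2 ms/bit

Slope: b = (839 − 648) / (log₂ 12 − log₂ 5) = 191/1.2630 = 151.223 ms/bit.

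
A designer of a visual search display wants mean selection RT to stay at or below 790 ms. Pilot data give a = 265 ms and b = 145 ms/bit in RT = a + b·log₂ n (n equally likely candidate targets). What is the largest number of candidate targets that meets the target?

145·log₂ n ≤ 790 − 265 = 525, giving log₂ n ≤ 3.6207 and n ≤ 12.301. The largest whole number is 12.

12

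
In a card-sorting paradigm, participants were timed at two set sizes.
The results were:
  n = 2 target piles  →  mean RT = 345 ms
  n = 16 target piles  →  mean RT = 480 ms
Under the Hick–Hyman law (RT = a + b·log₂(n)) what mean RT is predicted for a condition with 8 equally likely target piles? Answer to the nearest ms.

435 ms

Fit slope and intercept:
  b = (480 − 345) / (log₂ 16 − log₂ 2) = 135 / (4 − 1) = 45 ms/bit
  a = 345 − 45 × 1 = 300 ms
Then RT(8) = 300 + 45 × log₂ 8 = 300 + 45 × 3 ≈ 435.000 ms.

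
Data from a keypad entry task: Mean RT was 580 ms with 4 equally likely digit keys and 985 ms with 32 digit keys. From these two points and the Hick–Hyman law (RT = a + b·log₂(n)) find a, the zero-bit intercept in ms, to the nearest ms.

310 ms

b = (RT₂ − RT₁)/(log₂ n₂ − log₂ n₁) = (985 − 580)/(5 − 2) = 135 ms/bit.
Intercept: a = 580 − 135·log₂(4) = 310.000 ms.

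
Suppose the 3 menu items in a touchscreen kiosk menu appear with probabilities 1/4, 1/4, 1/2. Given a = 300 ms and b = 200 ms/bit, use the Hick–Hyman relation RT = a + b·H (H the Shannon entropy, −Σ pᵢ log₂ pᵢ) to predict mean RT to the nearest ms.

600 ms

H = −Σ pᵢ log₂ pᵢ = 0.25·2 + 0.25·2 + 0.5·1 = 1.500 bits.
RT = 300 + 200 × 1.500 = 600.00 ms.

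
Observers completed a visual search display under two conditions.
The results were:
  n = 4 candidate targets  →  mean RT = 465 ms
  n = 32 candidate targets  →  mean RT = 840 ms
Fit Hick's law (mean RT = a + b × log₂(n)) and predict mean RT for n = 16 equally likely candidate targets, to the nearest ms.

715 ms

Solve the two-equation system in a and b:
  b = (840 − 465) / (log₂ 32 − log₂ 4) = 375 / (5 − 2) = 125 ms/bit
  a = 465 − 125 × 2 = 215 ms
Then RT(16) = 215 + 125 × log₂ 16 = 215 + 125 × 4 ≈ 715.000 ms.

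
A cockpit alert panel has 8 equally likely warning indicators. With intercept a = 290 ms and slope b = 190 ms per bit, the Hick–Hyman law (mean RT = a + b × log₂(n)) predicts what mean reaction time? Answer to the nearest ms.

860 ms

log₂(8) = 3 bits, so RT = 290 + 190 × 3 ≈ 860.000 ms.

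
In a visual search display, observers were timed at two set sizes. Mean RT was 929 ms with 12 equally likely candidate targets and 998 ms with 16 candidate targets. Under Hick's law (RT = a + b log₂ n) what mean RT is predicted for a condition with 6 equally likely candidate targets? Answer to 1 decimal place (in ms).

Fit slope and intercept:
  b = (998 − 929) / (log₂ 16 − log₂ 12) = 69 / (4 − 3.5850) = 166.250 ms/bit
  a = 929 − 166.250 × 3.5850 = 333.000 ms
Then RT(6) = 333.000 + 166.250 × log₂ 6 = 333.000 + 166.250 × 2.5850 ≈ 762.750 ms.

762.7 ms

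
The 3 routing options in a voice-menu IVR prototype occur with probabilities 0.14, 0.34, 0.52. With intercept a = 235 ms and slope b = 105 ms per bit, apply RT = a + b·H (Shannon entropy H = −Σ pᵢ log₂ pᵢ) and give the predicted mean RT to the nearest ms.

Entropy contributions −pᵢ log₂ pᵢ: 0.3971, 0.5292, 0.4906; sum H = 1.4169 bits.
RT = a + bH = 235 + 105·1.4169 = 383.77 ms.

384 ms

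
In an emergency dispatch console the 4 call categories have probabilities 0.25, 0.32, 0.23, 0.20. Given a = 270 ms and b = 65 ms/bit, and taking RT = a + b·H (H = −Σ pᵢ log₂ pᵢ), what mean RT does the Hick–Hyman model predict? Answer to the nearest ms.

399 ms

Entropy contributions −pᵢ log₂ pᵢ: 0.5000, 0.5260, 0.4877, 0.4644; sum H = 1.9781 bits.
RT = a + bH = 270 + 65·1.9781 = 398.58 ms.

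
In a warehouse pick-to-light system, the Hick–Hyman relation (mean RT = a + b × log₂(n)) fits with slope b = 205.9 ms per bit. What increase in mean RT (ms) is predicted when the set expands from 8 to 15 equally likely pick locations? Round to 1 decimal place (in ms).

ΔRT = (a + b log₂ n₂) − (a + b log₂ n₁) = b·(log₂ n₂ − log₂ n₁).
log₂(15) − log₂(8) = 3.9069 − 3 = 0.9069.
ΔRT = 205.9 × 0.9069 = 186.729 ms.

186.7 ms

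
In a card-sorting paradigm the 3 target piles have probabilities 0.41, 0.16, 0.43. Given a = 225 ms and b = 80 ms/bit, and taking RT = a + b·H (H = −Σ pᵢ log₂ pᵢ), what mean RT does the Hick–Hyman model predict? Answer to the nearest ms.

Entropy contributions −pᵢ log₂ pᵢ: 0.5274, 0.4230, 0.5236; sum H = 1.4740 bits.
RT = a + bH = 225 + 80·1.4740 = 342.92 ms.

343 ms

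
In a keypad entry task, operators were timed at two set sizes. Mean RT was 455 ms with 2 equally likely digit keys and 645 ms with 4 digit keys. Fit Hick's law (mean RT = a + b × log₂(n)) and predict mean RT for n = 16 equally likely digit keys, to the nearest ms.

1025 ms

RT is linear in log₂ n, so two points fix the line:
  b = (645 − 455) / (log₂ 4 − log₂ 2) = 190 / (2 − 1) = 190 ms/bit
  a = 455 − 190 × 1 = 265 ms
Then RT(16) = 265 + 190 × log₂ 16 = 265 + 190 × 4 ≈ 1025.000 ms.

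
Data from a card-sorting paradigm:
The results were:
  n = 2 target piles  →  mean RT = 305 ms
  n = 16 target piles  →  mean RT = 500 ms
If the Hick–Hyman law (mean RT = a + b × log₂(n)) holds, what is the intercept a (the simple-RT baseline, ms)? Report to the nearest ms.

The slope on a log₂ axis is (500 − 305) / (4 − 1) = 65 ms/bit.
Intercept: a = 305 − 65·log₂(2) = 240.000 ms.

240 ms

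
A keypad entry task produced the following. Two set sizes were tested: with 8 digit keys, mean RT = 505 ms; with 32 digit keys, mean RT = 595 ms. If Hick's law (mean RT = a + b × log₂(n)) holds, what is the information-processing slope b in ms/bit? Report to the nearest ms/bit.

45 ms/bit

Slope: b = (595 − 505) / (log₂ 32 − log₂ 8) = 90/2.0000 = 45 ms/bit.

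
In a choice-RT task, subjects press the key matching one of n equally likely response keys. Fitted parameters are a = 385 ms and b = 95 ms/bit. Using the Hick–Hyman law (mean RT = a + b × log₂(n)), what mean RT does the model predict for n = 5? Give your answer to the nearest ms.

log₂(5) = 2.3219 bits, so RT = 385 + 95 × 2.3219 ≈ 605.583 ms.

606 ms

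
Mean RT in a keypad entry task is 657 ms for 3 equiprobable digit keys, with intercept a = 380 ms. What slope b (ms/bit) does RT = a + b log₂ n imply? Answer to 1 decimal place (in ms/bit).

3 alternatives carry log₂ 3 = 1.5850 bits; the choice cost is 657 − 380 = 277 ms, so b = 277/1.5850 = 174.768 ms/bit.

174.8 ms/bit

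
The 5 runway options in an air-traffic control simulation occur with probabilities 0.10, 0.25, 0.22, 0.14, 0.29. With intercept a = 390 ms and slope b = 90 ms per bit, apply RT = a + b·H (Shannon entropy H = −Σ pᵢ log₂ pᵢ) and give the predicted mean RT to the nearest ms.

H = 0.10·log₂(1/0.10) + 0.25·log₂(1/0.25) + 0.22·log₂(1/0.22) + 0.14·log₂(1/0.14) + 0.29·log₂(1/0.29) = 2.2278 bits.
RT = 390 + 90 × 2.2278 = 590.50 ms.

591 ms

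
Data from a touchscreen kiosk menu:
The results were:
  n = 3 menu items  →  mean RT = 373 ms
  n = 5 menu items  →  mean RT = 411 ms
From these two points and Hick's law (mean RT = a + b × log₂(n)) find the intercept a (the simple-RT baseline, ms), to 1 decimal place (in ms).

Slope: b = (411 − 373) / (log₂ 5 − log₂ 3) = 38/0.7370 = 51.563 ms/bit.
a = RT₁ − b·log₂ n₁ = 373 − 51.563 × 1.5850 = 291.275 ms.

291.3 ms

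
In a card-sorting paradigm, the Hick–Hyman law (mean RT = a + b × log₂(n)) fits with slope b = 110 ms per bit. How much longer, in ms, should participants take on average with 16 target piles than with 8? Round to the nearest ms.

110 ms

The intercept a cancels: ΔRT = b·(log₂ n₂ − log₂ n₁) = b·log₂(n₂/n₁).
log₂(16) − log₂(8) = log₂(16/8) = log₂(2) = 1.
ΔRT = 110 × 1.0000 = 110.000 ms.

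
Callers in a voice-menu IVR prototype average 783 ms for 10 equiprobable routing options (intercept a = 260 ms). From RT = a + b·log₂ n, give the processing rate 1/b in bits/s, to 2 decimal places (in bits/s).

6.35 bits/s

b = (783 − 260)/log₂ 10 = 523/3.3219 = 157.439 ms per bit = 0.15744 s/bit; the reciprocal is 6.352 bits/s.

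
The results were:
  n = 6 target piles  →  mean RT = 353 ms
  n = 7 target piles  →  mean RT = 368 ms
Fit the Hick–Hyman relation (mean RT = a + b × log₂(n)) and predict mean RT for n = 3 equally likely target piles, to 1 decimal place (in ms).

285.6 ms

RT is linear in log₂ n, so two points fix the line:
  b = (368 − 353) / (log₂ 7 − log₂ 6) = 15 / (2.8074 − 2.5850) = 67.448 ms/bit
  a = 353 − 67.448 × 2.5850 = 178.649 ms
Then RT(3) = 178.649 + 67.448 × log₂ 3 = 178.649 + 67.448 × 1.5850 ≈ 285.552 ms.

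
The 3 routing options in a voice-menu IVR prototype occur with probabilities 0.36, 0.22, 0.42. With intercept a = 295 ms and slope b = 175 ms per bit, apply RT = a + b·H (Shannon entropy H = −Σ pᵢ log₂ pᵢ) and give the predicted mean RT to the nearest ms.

564 ms

Entropy contributions −pᵢ log₂ pᵢ: 0.5306, 0.4806, 0.5256; sum H = 1.5368 bits.
RT = a + bH = 295 + 175·1.5368 = 563.95 ms.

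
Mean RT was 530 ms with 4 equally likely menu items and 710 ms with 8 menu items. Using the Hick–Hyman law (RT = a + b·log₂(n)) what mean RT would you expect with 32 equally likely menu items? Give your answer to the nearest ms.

With log₂ n on the abscissa the relation is linear; from the two conditions:
  b = (710 − 530) / (log₂ 8 − log₂ 4) = 180 / (3 − 2) = 180 ms/bit
  a = 530 − 180 × 2 = 170 ms
Then RT(32) = 170 + 180 × log₂ 32 = 170 + 180 × 5 ≈ 1070.000 ms.

1070 ms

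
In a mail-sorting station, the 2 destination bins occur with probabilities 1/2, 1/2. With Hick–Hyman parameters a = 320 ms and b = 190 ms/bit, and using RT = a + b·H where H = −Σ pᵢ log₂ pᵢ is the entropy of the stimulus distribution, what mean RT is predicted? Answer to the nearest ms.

510 ms

Each term −pᵢ log₂ pᵢ: 0.5·1 + 0.5·1; summed, H = 1.000 bits.
Mean RT = a + bH = 320 + 190·1.000 = 510.00 ms.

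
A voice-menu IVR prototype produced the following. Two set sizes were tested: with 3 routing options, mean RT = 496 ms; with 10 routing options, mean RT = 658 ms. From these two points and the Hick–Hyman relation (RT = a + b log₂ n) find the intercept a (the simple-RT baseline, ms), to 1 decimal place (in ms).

348.2 ms

Slope: b = (658 − 496) / (log₂ 10 − log₂ 3) = 162/1.7370 = 93.266 ms/bit.
Intercept: a = 496 − 93.266·log₂(3) = 348.177 ms.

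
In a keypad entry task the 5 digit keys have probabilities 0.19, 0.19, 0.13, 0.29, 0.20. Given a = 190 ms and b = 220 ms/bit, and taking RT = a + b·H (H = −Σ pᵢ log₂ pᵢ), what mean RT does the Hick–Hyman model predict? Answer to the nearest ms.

Entropy contributions −pᵢ log₂ pᵢ: 0.4552, 0.4552, 0.3826, 0.5179, 0.4644; sum H = 2.2754 bits.
RT = a + bH = 190 + 220·2.2754 = 690.59 ms.

691 ms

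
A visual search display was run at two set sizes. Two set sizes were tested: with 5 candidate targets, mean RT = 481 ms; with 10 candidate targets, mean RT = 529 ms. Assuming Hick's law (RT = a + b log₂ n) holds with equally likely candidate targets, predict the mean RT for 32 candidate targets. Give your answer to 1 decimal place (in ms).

609.5 ms

Solve the two-equation system in a and b:
  b = (529 − 481) / (log₂ 10 − log₂ 5) = 48 / (3.3219 − 2.3219) = 48.000 ms/bit
  a = 481 − 48.000 × 2.3219 = 369.547 ms
Then RT(32) = 369.547 + 48.000 × log₂ 32 = 369.547 + 48.000 × 5 ≈ 609.547 ms.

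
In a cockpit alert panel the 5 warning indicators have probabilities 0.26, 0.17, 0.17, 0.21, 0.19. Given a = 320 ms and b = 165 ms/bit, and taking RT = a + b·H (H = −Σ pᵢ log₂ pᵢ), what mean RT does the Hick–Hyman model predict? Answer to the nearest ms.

700 ms

Entropy contributions −pᵢ log₂ pᵢ: 0.5053, 0.4346, 0.4346, 0.4728, 0.4552; sum H = 2.3025 bits.
RT = a + bH = 320 + 165·2.3025 = 699.91 ms.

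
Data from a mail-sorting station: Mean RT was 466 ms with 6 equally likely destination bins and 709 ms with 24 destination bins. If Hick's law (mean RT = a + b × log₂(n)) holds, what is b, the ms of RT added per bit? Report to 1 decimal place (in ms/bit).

121.5 ms/bit

b = (RT₂ − RT₁)/(log₂ n₂ − log₂ n₁) = (709 − 466)/(4.5850 − 2.5850) = 121.500 ms/bit.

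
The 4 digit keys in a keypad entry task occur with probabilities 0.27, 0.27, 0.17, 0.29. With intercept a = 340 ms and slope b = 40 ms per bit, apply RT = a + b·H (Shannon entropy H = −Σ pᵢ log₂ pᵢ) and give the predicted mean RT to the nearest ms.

419 ms

Entropy contributions −pᵢ log₂ pᵢ: 0.5100, 0.5100, 0.4346, 0.5179; sum H = 1.9725 bits.
RT = a + bH = 340 + 40·1.9725 = 418.90 ms.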